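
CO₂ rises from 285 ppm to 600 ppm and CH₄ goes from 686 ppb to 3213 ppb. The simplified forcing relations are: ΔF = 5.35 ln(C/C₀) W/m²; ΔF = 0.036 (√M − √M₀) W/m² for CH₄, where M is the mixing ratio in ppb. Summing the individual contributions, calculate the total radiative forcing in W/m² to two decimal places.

ΔF = 5.08 W/m²

CO₂: 5.35 × ln(600/285) = 5.35 × ln(2.10526) = 5.35 × 0.74444 = 3.9828 W/m².
CH₄: 0.036 × (√3213 − √686) = 0.036 × (56.6833 − 26.1916) = 0.036 × 30.4917 = 1.0977 W/m².
Total ΔF = 3.9828 + 1.0977 = 5.0805 W/m².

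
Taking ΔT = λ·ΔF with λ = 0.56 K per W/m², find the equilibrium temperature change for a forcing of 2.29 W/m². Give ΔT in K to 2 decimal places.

ΔT = λ ΔF = 0.56 × 2.29 = 1.2824 K.

ΔT = 1.28 K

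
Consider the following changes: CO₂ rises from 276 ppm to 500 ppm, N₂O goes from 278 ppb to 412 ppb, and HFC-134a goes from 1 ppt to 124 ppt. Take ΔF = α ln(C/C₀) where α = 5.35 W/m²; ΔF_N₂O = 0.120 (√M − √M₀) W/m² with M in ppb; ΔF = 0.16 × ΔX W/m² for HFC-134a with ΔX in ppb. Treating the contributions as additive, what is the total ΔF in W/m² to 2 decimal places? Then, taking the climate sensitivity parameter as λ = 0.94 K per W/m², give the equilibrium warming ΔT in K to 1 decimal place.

CO₂: 5.35 × ln(500/276) = 5.35 × ln(1.81159) = 5.35 × 0.59420 = 3.1790 W/m².
N₂O: 0.120 × (√412 − √278) = 0.120 × (20.2978 − 16.6733) = 0.120 × 3.6245 = 0.4349 W/m².
HFC-134a: Δ = 124 − 1 = 123 ppt = 0.123 ppb; ΔF = 0.16 × 0.123 = 0.0197 W/m².
Total ΔF = 3.1790 + 0.4349 + 0.0197 = 3.6336 W/m².
ΔT = λ ΔF = 0.94 × 3.63 = 3.4122 K.

ΔF = 3.63 W/m²; ΔT = 3.4 K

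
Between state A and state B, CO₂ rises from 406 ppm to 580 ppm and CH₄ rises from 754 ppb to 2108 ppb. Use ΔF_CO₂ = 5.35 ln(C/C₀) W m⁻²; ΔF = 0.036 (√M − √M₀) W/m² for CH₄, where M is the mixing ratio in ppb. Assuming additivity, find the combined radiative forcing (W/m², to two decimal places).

ΔF = 2.57 W/m²

CO₂: 5.35 × ln(580/406) = 5.35 × ln(1.42857) = 5.35 × 0.35667 = 1.9082 W/m².
CH₄: 0.036 × (√2108 − √754) = 0.036 × (45.9130 − 27.4591) = 0.036 × 18.4539 = 0.6643 W/m².
Total ΔF = 1.9082 + 0.6643 = 2.5725 W/m².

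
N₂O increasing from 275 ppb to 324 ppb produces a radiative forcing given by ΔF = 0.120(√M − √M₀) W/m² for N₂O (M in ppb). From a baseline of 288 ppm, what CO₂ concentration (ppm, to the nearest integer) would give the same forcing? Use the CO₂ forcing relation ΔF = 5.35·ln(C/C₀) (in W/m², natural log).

N₂O forcing: 0.120 × (√324 − √275) = 0.120 × (18.0000 − 16.5831) = 0.120 × 1.4169 = 0.17003 W/m².
Set 5.35 ln(C/288) = 0.17003: ln(C/288) = 0.17003/5.35 = 0.03178, so C = 288 × e^0.03178 = 288 × 1.03229 = 297.30 ppm.

C ≈ 297 ppm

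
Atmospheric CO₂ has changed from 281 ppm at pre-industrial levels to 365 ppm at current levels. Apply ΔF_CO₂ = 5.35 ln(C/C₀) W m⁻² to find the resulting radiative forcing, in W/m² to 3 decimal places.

CO₂: 5.35 × ln(365/281) = 5.35 × ln(1.29893) = 5.35 × 0.26154 = 1.3992 W/m².

ΔF = 1.399 W/m²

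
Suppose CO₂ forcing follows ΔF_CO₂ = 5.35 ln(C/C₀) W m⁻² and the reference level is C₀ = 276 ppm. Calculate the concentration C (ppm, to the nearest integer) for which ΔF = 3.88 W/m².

Set 5.35 ln(C/276) = 3.88, so ln(C/276) = 3.88/5.35 = 0.72523.
Then C/276 = e^0.72523 = 2.06521, giving C = 276 × 2.06521 = 570.00 ppm.

C ≈ 570 ppm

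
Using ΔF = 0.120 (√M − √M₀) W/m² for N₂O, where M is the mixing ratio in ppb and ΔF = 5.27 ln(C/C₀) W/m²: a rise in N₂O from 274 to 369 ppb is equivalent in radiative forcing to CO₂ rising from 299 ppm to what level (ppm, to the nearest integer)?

N₂O forcing: 0.120 × (√369 − √274) = 0.120 × (19.2094 − 16.5529) = 0.120 × 2.6565 = 0.31878 W/m².
Set 5.27 ln(C/299) = 0.31878: ln(C/299) = 0.31878/5.27 = 0.06049, so C = 299 × e^0.06049 = 299 × 1.06236 = 317.65 ppm.

C ≈ 318 ppm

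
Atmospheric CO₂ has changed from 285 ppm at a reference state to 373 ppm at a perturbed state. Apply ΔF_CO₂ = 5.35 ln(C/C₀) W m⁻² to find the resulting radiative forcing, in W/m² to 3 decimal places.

CO₂ absorption bands are partially saturated, so forcing scales with the logarithm of the concentration ratio.
CO₂: 5.35 × ln(373/285) = 5.35 × ln(1.30877) = 5.35 × 0.26909 = 1.4396 W/m².

ΔF = 1.440 W/m²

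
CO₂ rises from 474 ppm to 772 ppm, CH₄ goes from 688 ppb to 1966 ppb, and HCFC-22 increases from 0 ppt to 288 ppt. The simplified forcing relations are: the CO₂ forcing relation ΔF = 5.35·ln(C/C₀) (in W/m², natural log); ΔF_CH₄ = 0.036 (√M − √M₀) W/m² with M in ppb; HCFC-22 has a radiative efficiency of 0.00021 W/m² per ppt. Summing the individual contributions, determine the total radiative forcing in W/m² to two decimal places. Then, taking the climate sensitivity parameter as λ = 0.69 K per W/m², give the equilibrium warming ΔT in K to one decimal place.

CO₂: 5.35 × ln(772/474) = 5.35 × ln(1.62869) = 5.35 × 0.48778 = 2.6096 W/m².
CH₄: 0.036 × (√1966 − √688) = 0.036 × (44.3396 − 26.2298) = 0.036 × 18.1098 = 0.6520 W/m².
HCFC-22: ΔF = 0.00021 × (288 − 0) = 0.00021 × 288 = 0.0605 W/m².
Total ΔF = 2.6096 + 0.6520 + 0.0605 = 3.3221 W/m².
ΔT = λ ΔF = 0.69 × 3.32 = 2.2908 K.

ΔF = 3.32 W/m²; ΔT = 2.3 K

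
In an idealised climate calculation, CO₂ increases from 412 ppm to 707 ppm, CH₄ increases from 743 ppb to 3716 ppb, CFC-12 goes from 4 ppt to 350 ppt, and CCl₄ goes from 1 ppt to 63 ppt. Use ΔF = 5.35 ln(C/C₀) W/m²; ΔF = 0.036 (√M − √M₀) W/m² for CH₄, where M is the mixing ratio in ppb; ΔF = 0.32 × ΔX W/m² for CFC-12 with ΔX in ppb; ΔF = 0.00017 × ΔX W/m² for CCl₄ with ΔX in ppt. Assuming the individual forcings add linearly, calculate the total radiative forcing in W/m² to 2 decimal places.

CO₂: 5.35 × ln(707/412) = 5.35 × ln(1.71602) = 5.35 × 0.54001 = 2.8891 W/m².
CH₄: 0.036 × (√3716 − √743) = 0.036 × (60.9590 − 27.2580) = 0.036 × 33.7010 = 1.2132 W/m².
CFC-12: Δ = 350 − 4 = 346 ppt = 0.346 ppb; ΔF = 0.32 × 0.346 = 0.1107 W/m².
CCl₄: ΔF = 0.00017 × (63 − 1) = 0.00017 × 62 = 0.0105 W/m².
Total ΔF = 2.8891 + 1.2132 + 0.1107 + 0.0105 = 4.2235 W/m².

ΔF = 4.22 W/m²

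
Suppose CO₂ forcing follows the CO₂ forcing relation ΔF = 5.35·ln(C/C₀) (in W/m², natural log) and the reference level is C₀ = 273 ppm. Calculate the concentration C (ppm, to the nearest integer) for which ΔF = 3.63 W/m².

Set 5.35 ln(C/273) = 3.63, so ln(C/273) = 3.63/5.35 = 0.67850.
Then C/273 = e^0.67850 = 1.97092, giving C = 273 × 1.97092 = 538.06 ppm.

C ≈ 538 ppm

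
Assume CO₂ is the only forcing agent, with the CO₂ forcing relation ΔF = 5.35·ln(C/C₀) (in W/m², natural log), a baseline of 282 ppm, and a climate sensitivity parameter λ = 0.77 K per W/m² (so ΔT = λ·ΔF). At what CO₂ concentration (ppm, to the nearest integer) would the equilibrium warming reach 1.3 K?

Required forcing: ΔF = ΔT/λ = 1.3/0.77 = 1.6883 W/m².
Then ln(C/282) = ΔF/5.35 = 1.6883/5.35 = 0.31557.
So C = 282 × e^0.31557 = 282 × 1.37104 = 386.63 ppm.

C ≈ 387 ppm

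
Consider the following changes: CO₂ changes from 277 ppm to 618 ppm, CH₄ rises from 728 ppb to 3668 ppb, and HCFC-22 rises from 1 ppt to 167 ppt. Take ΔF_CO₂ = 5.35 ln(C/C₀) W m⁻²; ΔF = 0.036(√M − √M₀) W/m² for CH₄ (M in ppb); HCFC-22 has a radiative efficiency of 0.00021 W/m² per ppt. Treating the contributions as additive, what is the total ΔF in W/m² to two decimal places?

CO₂: 5.35 × ln(618/277) = 5.35 × ln(2.23105) = 5.35 × 0.80247 = 4.2932 W/m².
CH₄: 0.036 × (√3668 − √728) = 0.036 × (60.5640 − 26.9815) = 0.036 × 33.5825 = 1.2090 W/m².
HCFC-22: ΔF = 0.00021 × (167 − 1) = 0.00021 × 166 = 0.0349 W/m².
Total ΔF = 4.2932 + 1.2090 + 0.0349 = 5.5371 W/m².

ΔF = 5.54 W/m²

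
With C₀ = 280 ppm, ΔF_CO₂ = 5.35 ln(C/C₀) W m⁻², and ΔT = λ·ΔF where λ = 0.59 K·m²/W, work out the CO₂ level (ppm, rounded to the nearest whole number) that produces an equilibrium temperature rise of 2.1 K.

Required forcing: ΔF = ΔT/λ = 2.1/0.59 = 3.5593 W/m².
Then ln(C/280) = ΔF/5.35 = 3.5593/5.35 = 0.66529.
So C = 280 × e^0.66529 = 280 × 1.94505 = 544.61 ppm.

C ≈ 545 ppm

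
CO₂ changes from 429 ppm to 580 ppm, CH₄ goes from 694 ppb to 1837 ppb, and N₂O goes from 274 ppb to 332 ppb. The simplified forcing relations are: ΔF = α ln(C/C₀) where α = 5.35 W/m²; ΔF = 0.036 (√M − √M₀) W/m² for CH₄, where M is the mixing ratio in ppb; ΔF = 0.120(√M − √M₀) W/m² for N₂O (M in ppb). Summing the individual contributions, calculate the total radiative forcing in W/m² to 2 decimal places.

CO₂: 5.35 × ln(580/429) = 5.35 × ln(1.35198) = 5.35 × 0.30157 = 1.6134 W/m².
CH₄: 0.036 × (√1837 − √694) = 0.036 × (42.8602 − 26.3439) = 0.036 × 16.5163 = 0.5946 W/m².
N₂O: 0.120 × (√332 − √274) = 0.120 × (18.2209 − 16.5529) = 0.120 × 1.6680 = 0.2002 W/m².
Total ΔF = 1.6134 + 0.5946 + 0.2002 = 2.4082 W/m².

ΔF = 2.41 W/m²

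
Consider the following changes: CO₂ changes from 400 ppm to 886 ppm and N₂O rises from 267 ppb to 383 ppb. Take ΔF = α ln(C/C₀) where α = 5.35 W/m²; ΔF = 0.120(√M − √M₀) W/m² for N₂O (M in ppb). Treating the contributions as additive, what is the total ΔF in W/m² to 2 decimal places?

ΔF = 4.64 W/m²

CO₂: 5.35 × ln(886/400) = 5.35 × ln(2.21500) = 5.35 × 0.79525 = 4.2546 W/m².
N₂O: 0.120 × (√383 − √267) = 0.120 × (19.5704 − 16.3401) = 0.120 × 3.2303 = 0.3876 W/m².
Total ΔF = 4.2546 + 0.3876 = 4.6422 W/m².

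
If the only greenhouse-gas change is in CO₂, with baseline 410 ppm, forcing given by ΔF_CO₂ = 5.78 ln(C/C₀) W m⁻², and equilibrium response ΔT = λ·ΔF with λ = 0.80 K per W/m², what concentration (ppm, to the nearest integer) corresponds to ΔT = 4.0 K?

C ≈ 974 ppm

Required forcing: ΔF = ΔT/λ = 4.0/0.80 = 5.0000 W/m².
Then ln(C/410) = ΔF/5.78 = 5.0000/5.78 = 0.86505.
So C = 410 × e^0.86505 = 410 × 2.37512 = 973.80 ppm.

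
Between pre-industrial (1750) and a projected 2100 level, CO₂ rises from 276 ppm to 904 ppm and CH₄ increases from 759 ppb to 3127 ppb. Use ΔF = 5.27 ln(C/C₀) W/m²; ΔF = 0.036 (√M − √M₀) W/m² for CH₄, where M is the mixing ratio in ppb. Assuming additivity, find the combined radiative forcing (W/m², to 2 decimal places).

CO₂: 5.27 × ln(904/276) = 5.27 × ln(3.27536) = 5.27 × 1.18643 = 6.2525 W/m².
CH₄: 0.036 × (√3127 − √759) = 0.036 × (55.9196 − 27.5500) = 0.036 × 28.3696 = 1.0213 W/m².
Total ΔF = 6.2525 + 1.0213 = 7.2738 W/m².

ΔF = 7.27 W/m²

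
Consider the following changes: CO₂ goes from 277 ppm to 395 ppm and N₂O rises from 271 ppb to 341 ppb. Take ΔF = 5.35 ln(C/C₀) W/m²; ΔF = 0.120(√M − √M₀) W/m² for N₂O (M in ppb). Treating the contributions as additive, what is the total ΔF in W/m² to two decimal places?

ΔF = 2.14 W/m²

CO₂: 5.35 × ln(395/277) = 5.35 × ln(1.42599) = 5.35 × 0.35487 = 1.8986 W/m².
N₂O: 0.120 × (√341 − √271) = 0.120 × (18.4662 − 16.4621) = 0.120 × 2.0041 = 0.2405 W/m².
Total ΔF = 1.8986 + 0.2405 = 2.1391 W/m².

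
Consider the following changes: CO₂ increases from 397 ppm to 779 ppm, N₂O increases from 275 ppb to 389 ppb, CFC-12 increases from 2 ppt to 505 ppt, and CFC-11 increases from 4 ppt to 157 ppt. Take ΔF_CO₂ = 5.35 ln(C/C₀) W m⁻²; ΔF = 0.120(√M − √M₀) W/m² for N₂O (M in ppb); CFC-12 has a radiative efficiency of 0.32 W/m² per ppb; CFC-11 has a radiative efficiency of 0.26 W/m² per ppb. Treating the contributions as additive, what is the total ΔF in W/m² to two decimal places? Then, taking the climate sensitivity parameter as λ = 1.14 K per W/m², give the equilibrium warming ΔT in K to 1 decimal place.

ΔF = 4.18 W/m²; ΔT = 4.8 K

CO₂: 5.35 × ln(779/397) = 5.35 × ln(1.96222) = 5.35 × 0.67408 = 3.6063 W/m².
N₂O: 0.120 × (√389 − √275) = 0.120 × (19.7231 − 16.5831) = 0.120 × 3.1400 = 0.3768 W/m².
CFC-12: Δ = 505 − 2 = 503 ppt = 0.503 ppb; ΔF = 0.32 × 0.503 = 0.1610 W/m².
CFC-11: Δ = 157 − 4 = 153 ppt = 0.153 ppb; ΔF = 0.26 × 0.153 = 0.0398 W/m².
Total ΔF = 3.6063 + 0.3768 + 0.1610 + 0.0398 = 4.1839 W/m².
ΔT = λ ΔF = 1.14 × 4.18 = 4.7652 K.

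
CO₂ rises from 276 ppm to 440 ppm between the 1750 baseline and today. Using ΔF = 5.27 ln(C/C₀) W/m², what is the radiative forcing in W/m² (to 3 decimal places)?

ΔF = 2.458 W/m²

CO₂ absorption bands are partially saturated, so forcing scales with the logarithm of the concentration ratio.
CO₂: 5.27 × ln(440/276) = 5.27 × ln(1.59420) = 5.27 × 0.46637 = 2.4578 W/m².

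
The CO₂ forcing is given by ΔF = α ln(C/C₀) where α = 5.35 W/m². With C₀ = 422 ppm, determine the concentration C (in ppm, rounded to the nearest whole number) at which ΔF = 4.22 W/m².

Set 5.35 ln(C/422) = 4.22, so ln(C/422) = 4.22/5.35 = 0.78879.
Then C/422 = e^0.78879 = 2.20073, giving C = 422 × 2.20073 = 928.71 ppm.

C ≈ 929 ppm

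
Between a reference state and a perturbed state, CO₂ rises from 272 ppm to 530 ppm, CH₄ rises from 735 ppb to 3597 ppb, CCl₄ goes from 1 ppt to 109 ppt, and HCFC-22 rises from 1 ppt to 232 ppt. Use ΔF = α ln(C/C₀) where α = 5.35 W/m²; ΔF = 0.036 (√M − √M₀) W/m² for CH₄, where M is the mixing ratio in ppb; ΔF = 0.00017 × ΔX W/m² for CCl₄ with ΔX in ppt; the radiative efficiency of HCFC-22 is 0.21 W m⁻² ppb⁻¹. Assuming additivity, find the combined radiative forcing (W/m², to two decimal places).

CO₂: 5.35 × ln(530/272) = 5.35 × ln(1.94853) = 5.35 × 0.66708 = 3.5689 W/m².
CH₄: 0.036 × (√3597 − √735) = 0.036 × (59.9750 − 27.1109) = 0.036 × 32.8641 = 1.1831 W/m².
CCl₄: ΔF = 0.00017 × (109 − 1) = 0.00017 × 108 = 0.0184 W/m².
HCFC-22: Δ = 232 − 1 = 231 ppt = 0.231 ppb; ΔF = 0.21 × 0.231 = 0.0485 W/m².
Total ΔF = 3.5689 + 1.1831 + 0.0184 + 0.0485 = 4.8189 W/m².

ΔF = 4.82 W/m²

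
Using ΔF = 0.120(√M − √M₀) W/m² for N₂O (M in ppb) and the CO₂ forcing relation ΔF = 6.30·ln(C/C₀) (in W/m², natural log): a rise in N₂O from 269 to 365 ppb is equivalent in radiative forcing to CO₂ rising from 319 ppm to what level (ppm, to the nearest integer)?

N₂O forcing: 0.120 × (√365 − √269) = 0.120 × (19.1050 − 16.4012) = 0.120 × 2.7038 = 0.32446 W/m².
Set 6.30 ln(C/319) = 0.32446: ln(C/319) = 0.32446/6.30 = 0.05150, so C = 319 × e^0.05150 = 319 × 1.05285 = 335.86 ppm.

C ≈ 336 ppm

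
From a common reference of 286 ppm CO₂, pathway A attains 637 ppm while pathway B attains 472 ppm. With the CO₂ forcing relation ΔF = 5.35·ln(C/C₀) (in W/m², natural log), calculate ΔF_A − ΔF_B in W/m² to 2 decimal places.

ΔF_A − ΔF_B = 1.60 W/m²

ΔF_A = 5.35 ln(637/286) = 5.35 × 0.80078 = 4.2842 W/m².
ΔF_B = 5.35 ln(472/286) = 5.35 × 0.50099 = 2.6803 W/m².
Difference: 4.2842 − 2.6803 = 1.6039 W/m².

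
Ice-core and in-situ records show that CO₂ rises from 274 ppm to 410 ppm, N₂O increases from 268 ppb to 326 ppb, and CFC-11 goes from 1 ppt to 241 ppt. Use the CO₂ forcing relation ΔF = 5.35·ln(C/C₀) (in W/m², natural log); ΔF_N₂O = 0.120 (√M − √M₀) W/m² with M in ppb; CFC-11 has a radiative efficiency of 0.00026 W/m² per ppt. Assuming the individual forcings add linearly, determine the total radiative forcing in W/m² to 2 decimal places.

CO₂: 5.35 × ln(410/274) = 5.35 × ln(1.49635) = 5.35 × 0.40303 = 2.1562 W/m².
N₂O: 0.120 × (√326 − √268) = 0.120 × (18.0555 − 16.3707) = 0.120 × 1.6848 = 0.2022 W/m².
CFC-11: ΔF = 0.00026 × (241 − 1) = 0.00026 × 240 = 0.0624 W/m².
Total ΔF = 2.1562 + 0.2022 + 0.0624 = 2.4208 W/m².

ΔF = 2.42 W/m²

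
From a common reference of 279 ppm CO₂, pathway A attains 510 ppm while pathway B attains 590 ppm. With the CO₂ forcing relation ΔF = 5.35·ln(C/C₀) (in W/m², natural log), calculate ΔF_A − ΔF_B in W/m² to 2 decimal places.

ΔF_A − ΔF_B = -0.78 W/m²

ΔF_A = 5.35 ln(510/279) = 5.35 × 0.60320 = 3.2271 W/m².
ΔF_B = 5.35 ln(590/279) = 5.35 × 0.74891 = 4.0067 W/m².
Difference: 3.2271 − 4.0067 = -0.7796 W/m².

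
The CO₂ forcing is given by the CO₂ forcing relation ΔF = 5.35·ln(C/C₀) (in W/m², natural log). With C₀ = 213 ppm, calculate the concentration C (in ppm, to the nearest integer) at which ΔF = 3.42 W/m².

Set 5.35 ln(C/213) = 3.42, so ln(C/213) = 3.42/5.35 = 0.63925.
Then C/213 = e^0.63925 = 1.89506, giving C = 213 × 1.89506 = 403.65 ppm.

C ≈ 404 ppm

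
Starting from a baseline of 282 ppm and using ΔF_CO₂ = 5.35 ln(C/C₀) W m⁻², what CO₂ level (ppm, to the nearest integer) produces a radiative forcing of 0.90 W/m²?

C ≈ 334 ppm

Set 5.35 ln(C/282) = 0.90, so ln(C/282) = 0.90/5.35 = 0.16822.
Then C/282 = e^0.16822 = 1.18320, giving C = 282 × 1.18320 = 333.66 ppm.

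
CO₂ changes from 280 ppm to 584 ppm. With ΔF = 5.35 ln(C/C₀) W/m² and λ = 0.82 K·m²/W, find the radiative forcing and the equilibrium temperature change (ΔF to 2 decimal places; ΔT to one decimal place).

ΔF = 3.93 W/m²; ΔT = 3.2 K

CO₂: 5.35 × ln(584/280) = 5.35 × ln(2.08571) = 5.35 × 0.73511 = 3.9328 W/m².
ΔT = λ ΔF = 0.82 × 3.93 = 3.2226 K.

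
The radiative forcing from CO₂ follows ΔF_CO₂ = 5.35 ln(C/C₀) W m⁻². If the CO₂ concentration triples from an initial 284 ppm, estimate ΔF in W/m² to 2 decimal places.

ΔF = 5.88 W/m²

Because the forcing depends only on the ratio C/C₀, the initial concentration does not enter.
ΔF = 5.35 × ln(3) = 5.35 × 1.09861 = 5.8776 W/m².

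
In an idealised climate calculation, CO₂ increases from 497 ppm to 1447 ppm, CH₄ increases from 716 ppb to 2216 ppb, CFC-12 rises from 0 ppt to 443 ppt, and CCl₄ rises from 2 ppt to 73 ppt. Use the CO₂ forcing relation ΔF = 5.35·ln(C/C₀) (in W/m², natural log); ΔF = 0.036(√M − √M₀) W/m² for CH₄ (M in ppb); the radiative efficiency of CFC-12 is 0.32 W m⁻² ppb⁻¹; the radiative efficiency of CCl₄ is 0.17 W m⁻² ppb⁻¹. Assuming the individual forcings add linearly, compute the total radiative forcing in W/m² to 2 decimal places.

CO₂: 5.35 × ln(1447/497) = 5.35 × ln(2.91147) = 5.35 × 1.06866 = 5.7173 W/m².
CH₄: 0.036 × (√2216 − √716) = 0.036 × (47.0744 − 26.7582) = 0.036 × 20.3162 = 0.7314 W/m².
CFC-12: Δ = 443 − 0 = 443 ppt = 0.443 ppb; ΔF = 0.32 × 0.443 = 0.1418 W/m².
CCl₄: Δ = 73 − 2 = 71 ppt = 0.071 ppb; ΔF = 0.17 × 0.071 = 0.0121 W/m².
Total ΔF = 5.7173 + 0.7314 + 0.1418 + 0.0121 = 6.6026 W/m².

ΔF = 6.60 W/m²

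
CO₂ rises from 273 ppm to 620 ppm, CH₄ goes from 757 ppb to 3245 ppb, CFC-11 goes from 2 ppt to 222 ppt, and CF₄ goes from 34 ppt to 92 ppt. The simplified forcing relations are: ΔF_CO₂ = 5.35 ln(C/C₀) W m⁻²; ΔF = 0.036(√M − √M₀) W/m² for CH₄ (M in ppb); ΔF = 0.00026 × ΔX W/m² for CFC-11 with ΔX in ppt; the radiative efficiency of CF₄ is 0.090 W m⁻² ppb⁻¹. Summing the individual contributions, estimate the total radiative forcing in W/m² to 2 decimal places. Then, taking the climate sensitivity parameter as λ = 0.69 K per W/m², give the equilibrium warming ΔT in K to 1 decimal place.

ΔF = 5.51 W/m²; ΔT = 3.8 K

CO₂: 5.35 × ln(620/273) = 5.35 × ln(2.27106) = 5.35 × 0.82025 = 4.3883 W/m².
CH₄: 0.036 × (√3245 − √757) = 0.036 × (56.9649 − 27.5136) = 0.036 × 29.4513 = 1.0602 W/m².
CFC-11: ΔF = 0.00026 × (222 − 2) = 0.00026 × 220 = 0.0572 W/m².
CF₄: Δ = 92 − 34 = 58 ppt = 0.058 ppb; ΔF = 0.090 × 0.058 = 0.0052 W/m².
Total ΔF = 4.3883 + 1.0602 + 0.0572 + 0.0052 = 5.5109 W/m².
ΔT = λ ΔF = 0.69 × 5.51 = 3.8019 K.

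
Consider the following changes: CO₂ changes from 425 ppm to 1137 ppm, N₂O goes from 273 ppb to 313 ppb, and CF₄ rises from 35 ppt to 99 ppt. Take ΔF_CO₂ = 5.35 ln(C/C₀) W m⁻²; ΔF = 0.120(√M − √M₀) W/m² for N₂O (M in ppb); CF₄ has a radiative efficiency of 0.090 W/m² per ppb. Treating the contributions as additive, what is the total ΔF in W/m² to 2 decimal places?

ΔF = 5.41 W/m²

CO₂: 5.35 × ln(1137/425) = 5.35 × ln(2.67529) = 5.35 × 0.98406 = 5.2647 W/m².
N₂O: 0.120 × (√313 − √273) = 0.120 × (17.6918 − 16.5227) = 0.120 × 1.1691 = 0.1403 W/m².
CF₄: Δ = 99 − 35 = 64 ppt = 0.064 ppb; ΔF = 0.090 × 0.064 = 0.0058 W/m².
Total ΔF = 5.2647 + 0.1403 + 0.0058 = 5.4108 W/m².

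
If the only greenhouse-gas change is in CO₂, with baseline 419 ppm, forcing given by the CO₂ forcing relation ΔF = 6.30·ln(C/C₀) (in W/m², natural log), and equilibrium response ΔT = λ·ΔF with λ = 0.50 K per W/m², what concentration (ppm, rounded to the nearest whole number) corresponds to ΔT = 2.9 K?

Required forcing: ΔF = ΔT/λ = 2.9/0.50 = 5.8000 W/m².
Then ln(C/419) = ΔF/6.30 = 5.8000/6.30 = 0.92063.
So C = 419 × e^0.92063 = 419 × 2.51087 = 1052.05 ppm.

C ≈ 1052 ppm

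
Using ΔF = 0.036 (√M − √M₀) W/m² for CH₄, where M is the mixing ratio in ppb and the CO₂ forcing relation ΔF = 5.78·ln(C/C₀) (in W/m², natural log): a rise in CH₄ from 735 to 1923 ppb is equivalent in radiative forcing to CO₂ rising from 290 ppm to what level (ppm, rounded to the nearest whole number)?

C ≈ 322 ppm

CH₄ forcing: 0.036 × (√1923 − √735) = 0.036 × (43.8520 − 27.1109) = 0.036 × 16.7411 = 0.60268 W/m².
Set 5.78 ln(C/290) = 0.60268: ln(C/290) = 0.60268/5.78 = 0.10427, so C = 290 × e^0.10427 = 290 × 1.10990 = 321.87 ppm.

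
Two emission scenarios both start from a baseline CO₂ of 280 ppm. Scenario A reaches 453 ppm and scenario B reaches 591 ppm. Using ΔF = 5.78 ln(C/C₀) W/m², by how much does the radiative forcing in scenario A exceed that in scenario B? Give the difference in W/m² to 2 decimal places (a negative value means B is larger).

ΔF_A = 5.78 ln(453/280) = 5.78 × 0.48110 = 2.7808 W/m².
ΔF_B = 5.78 ln(591/280) = 5.78 × 0.74703 = 4.3178 W/m².
Difference: 2.7808 − 4.3178 = -1.5370 W/m².
(Equivalently, ΔF_A − ΔF_B = 5.78 ln(453/591) = 5.78 × -0.26592 = -1.5370 W/m².)

ΔF_A − ΔF_B = -1.54 W/m²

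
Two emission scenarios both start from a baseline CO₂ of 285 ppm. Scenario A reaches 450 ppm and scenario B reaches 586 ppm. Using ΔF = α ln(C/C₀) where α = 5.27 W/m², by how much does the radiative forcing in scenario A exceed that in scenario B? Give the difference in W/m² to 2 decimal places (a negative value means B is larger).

ΔF_A − ΔF_B = -1.39 W/m²

ΔF_A = 5.27 ln(450/285) = 5.27 × 0.45676 = 2.4071 W/m².
ΔF_B = 5.27 ln(586/285) = 5.27 × 0.72083 = 3.7988 W/m².
Difference: 2.4071 − 3.7988 = -1.3917 W/m².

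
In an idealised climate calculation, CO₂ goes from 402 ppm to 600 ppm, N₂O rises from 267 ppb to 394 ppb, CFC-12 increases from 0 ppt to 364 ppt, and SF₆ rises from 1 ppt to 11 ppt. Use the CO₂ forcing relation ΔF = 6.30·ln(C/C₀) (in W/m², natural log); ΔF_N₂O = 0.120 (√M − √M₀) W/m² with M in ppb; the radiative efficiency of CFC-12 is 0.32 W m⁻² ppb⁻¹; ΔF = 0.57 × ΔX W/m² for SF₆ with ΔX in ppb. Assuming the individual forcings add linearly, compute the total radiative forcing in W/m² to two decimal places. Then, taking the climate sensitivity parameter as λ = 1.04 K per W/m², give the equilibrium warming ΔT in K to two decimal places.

CO₂: 6.30 × ln(600/402) = 6.30 × ln(1.49254) = 6.30 × 0.40048 = 2.5230 W/m².
N₂O: 0.120 × (√394 − √267) = 0.120 × (19.8494 − 16.3401) = 0.120 × 3.5093 = 0.4211 W/m².
CFC-12: Δ = 364 − 0 = 364 ppt = 0.364 ppb; ΔF = 0.32 × 0.364 = 0.1165 W/m².
SF₆: Δ = 11 − 1 = 10 ppt = 0.010 ppb; ΔF = 0.57 × 0.010 = 0.0057 W/m².
Total ΔF = 2.5230 + 0.4211 + 0.1165 + 0.0057 = 3.0663 W/m².
ΔT = λ ΔF = 1.04 × 3.07 = 3.1928 K.

ΔF = 3.07 W/m²; ΔT = 3.19 K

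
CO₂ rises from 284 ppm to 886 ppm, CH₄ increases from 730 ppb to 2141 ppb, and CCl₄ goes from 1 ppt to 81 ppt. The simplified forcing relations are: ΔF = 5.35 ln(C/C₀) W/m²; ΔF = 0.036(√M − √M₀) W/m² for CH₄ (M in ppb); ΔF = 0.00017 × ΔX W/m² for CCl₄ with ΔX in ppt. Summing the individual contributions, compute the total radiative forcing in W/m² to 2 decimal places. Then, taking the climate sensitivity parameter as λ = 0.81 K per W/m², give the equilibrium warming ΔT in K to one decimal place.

ΔF = 6.79 W/m²; ΔT = 5.5 K

CO₂: 5.35 × ln(886/284) = 5.35 × ln(3.11972) = 5.35 × 1.13774 = 6.0869 W/m².
CH₄: 0.036 × (√2141 − √730) = 0.036 × (46.2709 − 27.0185) = 0.036 × 19.2524 = 0.6931 W/m².
CCl₄: ΔF = 0.00017 × (81 − 1) = 0.00017 × 80 = 0.0136 W/m².
Total ΔF = 6.0869 + 0.6931 + 0.0136 = 6.7936 W/m².
ΔT = λ ΔF = 0.81 × 6.79 = 5.4999 K.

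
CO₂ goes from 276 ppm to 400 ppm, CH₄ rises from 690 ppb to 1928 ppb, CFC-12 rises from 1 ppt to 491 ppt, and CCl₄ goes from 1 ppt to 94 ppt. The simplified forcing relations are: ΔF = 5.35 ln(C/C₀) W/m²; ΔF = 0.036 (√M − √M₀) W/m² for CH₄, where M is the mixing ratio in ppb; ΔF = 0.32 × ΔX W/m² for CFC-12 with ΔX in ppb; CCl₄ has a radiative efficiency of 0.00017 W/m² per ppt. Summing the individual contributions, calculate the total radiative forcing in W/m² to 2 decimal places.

CO₂: 5.35 × ln(400/276) = 5.35 × ln(1.44928) = 5.35 × 0.37107 = 1.9852 W/m².
CH₄: 0.036 × (√1928 − √690) = 0.036 × (43.9090 − 26.2679) = 0.036 × 17.6411 = 0.6351 W/m².
CFC-12: Δ = 491 − 1 = 490 ppt = 0.490 ppb; ΔF = 0.32 × 0.490 = 0.1568 W/m².
CCl₄: ΔF = 0.00017 × (94 − 1) = 0.00017 × 93 = 0.0158 W/m².
Total ΔF = 1.9852 + 0.6351 + 0.1568 + 0.0158 = 2.7929 W/m².

ΔF = 2.79 W/m²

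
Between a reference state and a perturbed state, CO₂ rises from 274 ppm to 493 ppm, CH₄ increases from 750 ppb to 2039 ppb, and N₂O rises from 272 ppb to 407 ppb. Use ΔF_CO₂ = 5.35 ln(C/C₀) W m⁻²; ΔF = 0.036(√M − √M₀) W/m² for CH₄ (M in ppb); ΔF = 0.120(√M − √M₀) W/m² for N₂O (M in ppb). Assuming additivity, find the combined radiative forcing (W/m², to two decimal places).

ΔF = 4.22 W/m²

CO₂: 5.35 × ln(493/274) = 5.35 × ln(1.79927) = 5.35 × 0.58738 = 3.1425 W/m².
CH₄: 0.036 × (√2039 − √750) = 0.036 × (45.1553 − 27.3861) = 0.036 × 17.7692 = 0.6397 W/m².
N₂O: 0.120 × (√407 − √272) = 0.120 × (20.1742 − 16.4924) = 0.120 × 3.6818 = 0.4418 W/m².
Total ΔF = 3.1425 + 0.6397 + 0.4418 = 4.2240 W/m².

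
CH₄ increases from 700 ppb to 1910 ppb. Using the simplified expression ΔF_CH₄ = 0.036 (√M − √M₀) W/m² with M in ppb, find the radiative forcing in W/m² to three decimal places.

ΔF = 0.621 W/m²

CH₄: 0.036 × (√1910 − √700) = 0.036 × (43.7035 − 26.4575) = 0.036 × 17.2460 = 0.6209 W/m².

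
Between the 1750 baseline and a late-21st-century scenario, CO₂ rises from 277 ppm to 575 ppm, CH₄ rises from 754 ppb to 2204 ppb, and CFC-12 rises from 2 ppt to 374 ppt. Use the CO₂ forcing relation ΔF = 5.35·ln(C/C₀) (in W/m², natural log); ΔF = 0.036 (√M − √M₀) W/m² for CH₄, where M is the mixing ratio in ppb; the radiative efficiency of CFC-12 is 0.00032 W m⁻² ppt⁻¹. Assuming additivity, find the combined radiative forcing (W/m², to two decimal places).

ΔF = 4.73 W/m²

CO₂: 5.35 × ln(575/277) = 5.35 × ln(2.07581) = 5.35 × 0.73035 = 3.9074 W/m².
CH₄: 0.036 × (√2204 − √754) = 0.036 × (46.9468 − 27.4591) = 0.036 × 19.4877 = 0.7016 W/m².
CFC-12: ΔF = 0.00032 × (374 − 2) = 0.00032 × 372 = 0.1190 W/m².
Total ΔF = 3.9074 + 0.7016 + 0.1190 = 4.7280 W/m².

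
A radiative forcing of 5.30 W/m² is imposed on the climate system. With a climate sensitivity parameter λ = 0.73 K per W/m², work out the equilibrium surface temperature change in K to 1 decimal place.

ΔT = 3.9 K

ΔT = λ ΔF = 0.73 × 5.30 = 3.8690 K.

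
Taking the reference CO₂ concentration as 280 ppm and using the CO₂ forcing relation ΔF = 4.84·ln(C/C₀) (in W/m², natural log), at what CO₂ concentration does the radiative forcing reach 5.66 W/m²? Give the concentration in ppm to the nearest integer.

Set 4.84 ln(C/280) = 5.66, so ln(C/280) = 5.66/4.84 = 1.16942.
Then C/280 = e^1.16942 = 3.22012, giving C = 280 × 3.22012 = 901.63 ppm.

C ≈ 902 ppm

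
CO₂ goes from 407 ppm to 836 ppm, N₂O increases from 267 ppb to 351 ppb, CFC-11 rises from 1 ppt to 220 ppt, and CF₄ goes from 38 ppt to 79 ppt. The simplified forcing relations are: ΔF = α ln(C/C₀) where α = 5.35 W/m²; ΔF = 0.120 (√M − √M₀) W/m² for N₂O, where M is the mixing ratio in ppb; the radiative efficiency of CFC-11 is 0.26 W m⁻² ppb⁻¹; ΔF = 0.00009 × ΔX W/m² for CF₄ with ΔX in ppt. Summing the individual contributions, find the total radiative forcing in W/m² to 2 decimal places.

ΔF = 4.20 W/m²

CO₂: 5.35 × ln(836/407) = 5.35 × ln(2.05405) = 5.35 × 0.71981 = 3.8510 W/m².
N₂O: 0.120 × (√351 − √267) = 0.120 × (18.7350 − 16.3401) = 0.120 × 2.3949 = 0.2874 W/m².
CFC-11: Δ = 220 − 1 = 219 ppt = 0.219 ppb; ΔF = 0.26 × 0.219 = 0.0569 W/m².
CF₄: ΔF = 0.00009 × (79 − 38) = 0.00009 × 41 = 0.0037 W/m².
Total ΔF = 3.8510 + 0.2874 + 0.0569 + 0.0037 = 4.1990 W/m².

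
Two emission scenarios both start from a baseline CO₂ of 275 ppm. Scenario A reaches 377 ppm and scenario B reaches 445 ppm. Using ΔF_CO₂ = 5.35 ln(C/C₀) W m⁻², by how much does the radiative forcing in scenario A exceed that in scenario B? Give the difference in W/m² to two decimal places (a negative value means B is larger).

ΔF_A = 5.35 ln(377/275) = 5.35 × 0.31547 = 1.6878 W/m².
ΔF_B = 5.35 ln(445/275) = 5.35 × 0.48130 = 2.5750 W/m².
Difference: 1.6878 − 2.5750 = -0.8872 W/m².
(Equivalently, ΔF_A − ΔF_B = 5.35 ln(377/445) = 5.35 × -0.16583 = -0.8872 W/m².)

ΔF_A − ΔF_B = -0.89 W/m²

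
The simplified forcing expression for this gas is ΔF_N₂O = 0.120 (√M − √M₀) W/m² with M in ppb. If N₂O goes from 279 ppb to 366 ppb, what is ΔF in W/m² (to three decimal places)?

ΔF = 0.291 W/m²

N₂O: 0.120 × (√366 − √279) = 0.120 × (19.1311 − 16.7033) = 0.120 × 2.4278 = 0.2913 W/m².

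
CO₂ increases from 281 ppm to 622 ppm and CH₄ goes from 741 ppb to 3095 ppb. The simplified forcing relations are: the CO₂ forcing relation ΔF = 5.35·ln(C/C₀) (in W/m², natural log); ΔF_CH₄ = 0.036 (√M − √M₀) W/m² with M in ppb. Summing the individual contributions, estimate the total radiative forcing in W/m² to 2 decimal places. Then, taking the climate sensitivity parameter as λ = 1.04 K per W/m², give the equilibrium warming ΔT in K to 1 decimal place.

CO₂: 5.35 × ln(622/281) = 5.35 × ln(2.21352) = 5.35 × 0.79458 = 4.2510 W/m².
CH₄: 0.036 × (√3095 − √741) = 0.036 × (55.6327 − 27.2213) = 0.036 × 28.4114 = 1.0228 W/m².
Total ΔF = 4.2510 + 1.0228 = 5.2738 W/m².
ΔT = λ ΔF = 1.04 × 5.27 = 5.4808 K.

ΔF = 5.27 W/m²; ΔT = 5.5 K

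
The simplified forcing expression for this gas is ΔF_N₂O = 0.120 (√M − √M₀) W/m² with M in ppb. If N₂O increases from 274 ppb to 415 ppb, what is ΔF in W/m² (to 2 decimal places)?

N₂O: 0.120 × (√415 − √274) = 0.120 × (20.3715 − 16.5529) = 0.120 × 3.8186 = 0.4582 W/m².

ΔF = 0.46 W/m²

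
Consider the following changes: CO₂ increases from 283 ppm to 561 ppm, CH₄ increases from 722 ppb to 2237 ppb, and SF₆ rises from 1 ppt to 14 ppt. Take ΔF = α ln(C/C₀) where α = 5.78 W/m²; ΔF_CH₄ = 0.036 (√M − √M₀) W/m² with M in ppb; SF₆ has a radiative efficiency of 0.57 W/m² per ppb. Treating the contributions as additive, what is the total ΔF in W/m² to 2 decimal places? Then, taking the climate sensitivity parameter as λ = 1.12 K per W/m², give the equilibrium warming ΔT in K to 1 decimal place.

CO₂: 5.78 × ln(561/283) = 5.78 × ln(1.98233) = 5.78 × 0.68427 = 3.9551 W/m².
CH₄: 0.036 × (√2237 − √722) = 0.036 × (47.2969 − 26.8701) = 0.036 × 20.4268 = 0.7354 W/m².
SF₆: Δ = 14 − 1 = 13 ppt = 0.013 ppb; ΔF = 0.57 × 0.013 = 0.0074 W/m².
Total ΔF = 3.9551 + 0.7354 + 0.0074 = 4.6979 W/m².
ΔT = λ ΔF = 1.12 × 4.70 = 5.2640 K.

ΔF = 4.70 W/m²; ΔT = 5.3 K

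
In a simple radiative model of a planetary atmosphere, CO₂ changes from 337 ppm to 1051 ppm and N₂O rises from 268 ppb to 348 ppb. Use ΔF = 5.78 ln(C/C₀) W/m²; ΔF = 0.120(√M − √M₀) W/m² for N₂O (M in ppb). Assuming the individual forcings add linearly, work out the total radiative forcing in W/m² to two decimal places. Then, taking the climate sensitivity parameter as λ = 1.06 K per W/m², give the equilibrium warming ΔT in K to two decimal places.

CO₂: 5.78 × ln(1051/337) = 5.78 × ln(3.11869) = 5.78 × 1.13741 = 6.5742 W/m².
N₂O: 0.120 × (√348 − √268) = 0.120 × (18.6548 − 16.3707) = 0.120 × 2.2841 = 0.2741 W/m².
Total ΔF = 6.5742 + 0.2741 = 6.8483 W/m².
ΔT = λ ΔF = 1.06 × 6.85 = 7.2610 K.

ΔF = 6.85 W/m²; ΔT = 7.26 K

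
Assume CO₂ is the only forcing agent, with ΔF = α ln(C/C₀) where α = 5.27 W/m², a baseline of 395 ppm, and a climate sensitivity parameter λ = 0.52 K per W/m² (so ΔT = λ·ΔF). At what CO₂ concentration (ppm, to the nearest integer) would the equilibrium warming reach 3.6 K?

C ≈ 1469 ppm

Required forcing: ΔF = ΔT/λ = 3.6/0.52 = 6.9231 W/m².
Then ln(C/395) = ΔF/5.27 = 6.9231/5.27 = 1.31368.
So C = 395 × e^1.31368 = 395 × 3.71984 = 1469.34 ppm.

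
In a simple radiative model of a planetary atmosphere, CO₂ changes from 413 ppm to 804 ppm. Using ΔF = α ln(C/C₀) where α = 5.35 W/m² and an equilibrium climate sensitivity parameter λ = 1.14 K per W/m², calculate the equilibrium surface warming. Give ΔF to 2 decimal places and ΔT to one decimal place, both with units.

CO₂: 5.35 × ln(804/413) = 5.35 × ln(1.94673) = 5.35 × 0.66615 = 3.5639 W/m².
ΔT = λ ΔF = 1.14 × 3.56 = 4.0584 K.

ΔF = 3.56 W/m²; ΔT = 4.1 K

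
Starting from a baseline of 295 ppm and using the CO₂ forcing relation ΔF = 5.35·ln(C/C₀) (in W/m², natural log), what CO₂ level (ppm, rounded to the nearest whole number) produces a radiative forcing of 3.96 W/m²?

Set 5.35 ln(C/295) = 3.96, so ln(C/295) = 3.96/5.35 = 0.74019.
Then C/295 = e^0.74019 = 2.09633, giving C = 295 × 2.09633 = 618.42 ppm.

C ≈ 618 ppm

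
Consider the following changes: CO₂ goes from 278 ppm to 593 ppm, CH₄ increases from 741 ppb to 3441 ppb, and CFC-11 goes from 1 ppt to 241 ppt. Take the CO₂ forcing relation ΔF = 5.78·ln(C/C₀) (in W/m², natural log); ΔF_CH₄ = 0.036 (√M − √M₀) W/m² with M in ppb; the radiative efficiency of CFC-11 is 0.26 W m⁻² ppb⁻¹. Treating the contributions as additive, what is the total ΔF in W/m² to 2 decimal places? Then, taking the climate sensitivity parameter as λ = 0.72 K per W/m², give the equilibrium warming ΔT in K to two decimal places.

CO₂: 5.78 × ln(593/278) = 5.78 × ln(2.13309) = 5.78 × 0.75757 = 4.3788 W/m².
CH₄: 0.036 × (√3441 − √741) = 0.036 × (58.6600 − 27.2213) = 0.036 × 31.4387 = 1.1318 W/m².
CFC-11: Δ = 241 − 1 = 240 ppt = 0.240 ppb; ΔF = 0.26 × 0.240 = 0.0624 W/m².
Total ΔF = 4.3788 + 1.1318 + 0.0624 = 5.5730 W/m².
ΔT = λ ΔF = 0.72 × 5.57 = 4.0104 K.

ΔF = 5.57 W/m²; ΔT = 4.01 K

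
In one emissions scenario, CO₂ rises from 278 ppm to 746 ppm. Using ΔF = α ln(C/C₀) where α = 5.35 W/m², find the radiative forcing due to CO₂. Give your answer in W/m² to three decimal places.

CO₂ absorption bands are partially saturated, so forcing scales with the logarithm of the concentration ratio.
CO₂: 5.35 × ln(746/278) = 5.35 × ln(2.68345) = 5.35 × 0.98710 = 5.2810 W/m².

ΔF = 5.281 W/m²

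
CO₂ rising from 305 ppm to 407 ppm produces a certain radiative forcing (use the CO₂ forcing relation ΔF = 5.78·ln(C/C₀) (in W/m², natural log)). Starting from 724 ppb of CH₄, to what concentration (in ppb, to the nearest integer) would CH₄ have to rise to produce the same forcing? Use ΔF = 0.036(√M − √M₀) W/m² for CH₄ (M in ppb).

CO₂ forcing: 5.78 × ln(407/305) = 5.78 × 0.288501 = 1.66754 W/m².
Set 0.036(√M − √724) = 1.66754: √M = 1.66754/0.036 + √724 = 46.3206 + 26.9072 = 73.2278.
M = (73.2278)² = 5362.31 ppb.

M ≈ 5362 ppb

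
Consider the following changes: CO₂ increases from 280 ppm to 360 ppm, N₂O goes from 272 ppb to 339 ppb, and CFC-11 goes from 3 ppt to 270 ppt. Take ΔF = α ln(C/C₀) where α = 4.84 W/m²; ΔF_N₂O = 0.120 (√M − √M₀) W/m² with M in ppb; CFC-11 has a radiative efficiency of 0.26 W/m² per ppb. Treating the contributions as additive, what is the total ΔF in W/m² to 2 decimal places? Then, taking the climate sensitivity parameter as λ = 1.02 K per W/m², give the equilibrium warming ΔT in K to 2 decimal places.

CO₂: 4.84 × ln(360/280) = 4.84 × ln(1.28571) = 4.84 × 0.25131 = 1.2163 W/m².
N₂O: 0.120 × (√339 − √272) = 0.120 × (18.4120 − 16.4924) = 0.120 × 1.9196 = 0.2304 W/m².
CFC-11: Δ = 270 − 3 = 267 ppt = 0.267 ppb; ΔF = 0.26 × 0.267 = 0.0694 W/m².
Total ΔF = 1.2163 + 0.2304 + 0.0694 = 1.5161 W/m².
ΔT = λ ΔF = 1.02 × 1.52 = 1.5504 K.

ΔF = 1.52 W/m²; ΔT = 1.55 K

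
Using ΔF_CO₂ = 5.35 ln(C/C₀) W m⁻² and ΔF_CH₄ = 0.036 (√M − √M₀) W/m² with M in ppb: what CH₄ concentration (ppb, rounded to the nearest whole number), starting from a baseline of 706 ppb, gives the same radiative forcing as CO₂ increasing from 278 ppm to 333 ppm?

CO₂ forcing: 5.35 × ln(333/278) = 5.35 × 0.180521 = 0.96579 W/m².
Set 0.036(√M − √706) = 0.96579: √M = 0.96579/0.036 + √706 = 26.8275 + 26.5707 = 53.3982.
M = (53.3982)² = 2851.37 ppb.

M ≈ 2851 ppb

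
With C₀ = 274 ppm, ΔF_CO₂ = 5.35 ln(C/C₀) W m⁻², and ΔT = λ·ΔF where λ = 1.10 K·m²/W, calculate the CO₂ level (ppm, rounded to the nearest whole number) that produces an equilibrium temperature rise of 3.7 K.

Required forcing: ΔF = ΔT/λ = 3.7/1.10 = 3.3636 W/m².
Then ln(C/274) = ΔF/5.35 = 3.3636/5.35 = 0.62871.
So C = 274 × e^0.62871 = 274 × 1.87519 = 513.80 ppm.

C ≈ 514 ppm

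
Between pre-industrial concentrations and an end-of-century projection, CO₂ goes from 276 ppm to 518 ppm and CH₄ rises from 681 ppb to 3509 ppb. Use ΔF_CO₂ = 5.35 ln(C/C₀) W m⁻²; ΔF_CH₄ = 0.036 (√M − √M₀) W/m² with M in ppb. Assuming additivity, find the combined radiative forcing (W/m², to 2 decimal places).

ΔF = 4.56 W/m²

CO₂: 5.35 × ln(518/276) = 5.35 × ln(1.87681) = 5.35 × 0.62957 = 3.3682 W/m².
CH₄: 0.036 × (√3509 − √681) = 0.036 × (59.2368 − 26.0960) = 0.036 × 33.1408 = 1.1931 W/m².
Total ΔF = 3.3682 + 1.1931 = 4.5613 W/m².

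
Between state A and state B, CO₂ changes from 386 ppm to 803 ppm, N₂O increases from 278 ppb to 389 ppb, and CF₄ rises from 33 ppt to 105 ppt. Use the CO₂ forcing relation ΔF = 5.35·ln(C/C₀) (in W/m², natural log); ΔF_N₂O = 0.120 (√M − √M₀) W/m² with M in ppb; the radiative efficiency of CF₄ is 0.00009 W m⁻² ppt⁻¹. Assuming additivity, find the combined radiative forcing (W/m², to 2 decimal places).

CO₂: 5.35 × ln(803/386) = 5.35 × ln(2.08031) = 5.35 × 0.73252 = 3.9190 W/m².
N₂O: 0.120 × (√389 − √278) = 0.120 × (19.7231 − 16.6733) = 0.120 × 3.0498 = 0.3660 W/m².
CF₄: ΔF = 0.00009 × (105 − 33) = 0.00009 × 72 = 0.0065 W/m².
Total ΔF = 3.9190 + 0.3660 + 0.0065 = 4.2915 W/m².

ΔF = 4.29 W/m²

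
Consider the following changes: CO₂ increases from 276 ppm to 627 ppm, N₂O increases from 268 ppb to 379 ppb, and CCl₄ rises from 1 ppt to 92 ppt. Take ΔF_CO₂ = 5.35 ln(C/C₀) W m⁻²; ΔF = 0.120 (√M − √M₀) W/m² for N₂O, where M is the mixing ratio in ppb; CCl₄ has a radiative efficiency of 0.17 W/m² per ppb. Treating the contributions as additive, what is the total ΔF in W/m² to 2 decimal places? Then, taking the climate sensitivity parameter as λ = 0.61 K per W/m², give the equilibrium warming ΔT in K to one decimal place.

CO₂: 5.35 × ln(627/276) = 5.35 × ln(2.27174) = 5.35 × 0.82055 = 4.3899 W/m².
N₂O: 0.120 × (√379 − √268) = 0.120 × (19.4679 − 16.3707) = 0.120 × 3.0972 = 0.3717 W/m².
CCl₄: Δ = 92 − 1 = 91 ppt = 0.091 ppb; ΔF = 0.17 × 0.091 = 0.0155 W/m².
Total ΔF = 4.3899 + 0.3717 + 0.0155 = 4.7771 W/m².
ΔT = λ ΔF = 0.61 × 4.78 = 2.9158 K.

ΔF = 4.78 W/m²; ΔT = 2.9 K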